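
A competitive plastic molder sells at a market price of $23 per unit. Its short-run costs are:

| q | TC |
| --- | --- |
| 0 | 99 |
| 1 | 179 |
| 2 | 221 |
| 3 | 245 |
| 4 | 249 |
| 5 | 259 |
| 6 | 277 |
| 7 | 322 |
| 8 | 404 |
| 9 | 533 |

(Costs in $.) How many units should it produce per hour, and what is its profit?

q = 0 (shut down); profit = -$99

Tabulate TR − TC: q=0: -99; q=1: -156; q=2: -175; q=3: -176; q=4: -157; q=5: -144; q=6: -139; q=7: -161; q=8: -220; q=9: -326.
Profit is highest at q = 0. Equivalently, the lowest AVC in the table is 178/6 ≈ $29.67 at q = 6, and P = $23 falls below it — price never covers variable cost, so the firm shuts down and loses only its fixed cost.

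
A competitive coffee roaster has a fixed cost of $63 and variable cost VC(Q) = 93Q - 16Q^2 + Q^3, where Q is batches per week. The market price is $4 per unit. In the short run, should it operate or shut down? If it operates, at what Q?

Strip out fixed cost: VC = 93Q - 16Q^2 + Q^3. Then AVC = 93 - 16Q + Q^2 and MC = 93 - 32Q + 3Q^2.
AVC hits its minimum where MC = AVC, at Q = 8, giving min AVC = 93 - 16·8 + 8^2 = $29.
Since P = $4 < min AVC = $29, price fails to cover variable cost at any output.
Shutting down limits the loss to fixed cost, $63.

Shut down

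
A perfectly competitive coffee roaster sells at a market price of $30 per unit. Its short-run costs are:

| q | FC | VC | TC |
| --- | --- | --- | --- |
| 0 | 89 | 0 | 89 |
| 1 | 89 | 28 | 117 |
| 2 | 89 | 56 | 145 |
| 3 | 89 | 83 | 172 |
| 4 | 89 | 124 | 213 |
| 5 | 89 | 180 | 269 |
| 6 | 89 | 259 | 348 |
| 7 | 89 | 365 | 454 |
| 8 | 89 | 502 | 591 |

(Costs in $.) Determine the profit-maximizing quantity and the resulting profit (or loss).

Tabulate TR − TC: q=0: -89; q=1: -87; q=2: -85; q=3: -82; q=4: -93; q=5: -119; q=6: -168; q=7: -244; q=8: -351.
Profit is maximized at q = 3. AVC there is 83/3 = $27.67 ≤ P, so producing beats shutting down (which would give -$89).

q = 3; profit = -$82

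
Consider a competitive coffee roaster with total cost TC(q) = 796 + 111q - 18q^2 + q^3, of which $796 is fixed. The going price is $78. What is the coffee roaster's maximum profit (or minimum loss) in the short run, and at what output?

Profit = -$312 at q = 11

AVC = 111 - 18q + q^2 has its minimum $30 at q = 9; price $78 clears that bar, so the firm operates.
With MC = 111 - 36q + 3q^2, P = MC on the upward-sloping part at q* = 11.
TR = 78·11 = 858. TC = 796 + 374 = 1170. Profit = 858 − 1170 = -$312.
That loss of $312 beats the $796 the firm would lose by shutting down; producing recovers $484 of fixed cost.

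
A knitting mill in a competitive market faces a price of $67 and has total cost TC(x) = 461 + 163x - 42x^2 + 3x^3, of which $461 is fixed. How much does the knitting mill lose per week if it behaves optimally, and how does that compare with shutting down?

Profit = -$77 at x = 8

AVC = 163 - 42x + 3x^2; min AVC = $16 at x = 7. Since P = $67 ≥ min AVC, the firm produces.
MC = 163 - 84x + 9x^2. Setting P = MC and taking the root on the rising branch gives x* = 8.
TR = 67·8 = 536. TC = 461 + 152 = 613. Profit = 536 − 613 = -$77.
By producing, the firm covers all variable cost plus $384 of fixed cost; shutting down would lose the full $461.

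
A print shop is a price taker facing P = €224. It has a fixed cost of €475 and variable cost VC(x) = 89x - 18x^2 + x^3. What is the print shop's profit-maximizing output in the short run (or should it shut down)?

Produce at x = 15

From TC, MC = TC'(x) = 89 - 36x + 3x^2 and AVC = VC/x = 89 - 18x + x^2.
AVC hits its minimum where MC = AVC, at x = 9, giving min AVC = 89 - 18·9 + 9^2 = €8.
P = €224 exceeds min AVC = €8, so the firm stays open.
P = MC gives -135 - 36x + 3x^2 = 0, with roots -3 and 15. Take the larger (rising MC): x* = 15.
Check: AVC at x = 15 is €44 ≤ P, so revenue covers variable cost.
Profit = P·x − TC = 224·15 − 1135 = €2225.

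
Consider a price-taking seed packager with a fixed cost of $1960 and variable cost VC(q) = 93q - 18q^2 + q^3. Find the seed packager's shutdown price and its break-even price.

Shutdown price = $12; break-even price = $177

Shutdown price = min AVC. AVC = 93 - 18q + q^2, with vertex at q = 9 and minimum $12.
ATC = 1960/q + 93 - 18q + q^2. Setting dATC/dq = −1960/q^2 − 18 + 2q = 0 gives q = 14 (since 2·14^3 − 18·14^2 = 1960).
min ATC = 1960/14 + 93 − 18·14 + 14^2 = $177. That is the break-even price.
Between these two prices the firm operates at a loss; above $177 it earns a profit.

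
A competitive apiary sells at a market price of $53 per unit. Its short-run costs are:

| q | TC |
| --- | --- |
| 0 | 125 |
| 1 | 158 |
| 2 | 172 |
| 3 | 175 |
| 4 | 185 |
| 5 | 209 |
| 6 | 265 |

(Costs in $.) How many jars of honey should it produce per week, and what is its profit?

Compute π = P·q − TC at each output: q=0: -125; q=1: -105; q=2: -66; q=3: -16; q=4: 27; q=5: 56; q=6: 53.
Profit is maximized at q = 5. AVC there is 84/5 = $16.80 ≤ P, so producing beats shutting down (which would give -$125).

q = 5; profit = $56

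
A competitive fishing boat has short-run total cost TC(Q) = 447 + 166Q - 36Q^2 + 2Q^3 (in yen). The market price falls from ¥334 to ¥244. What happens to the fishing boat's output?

Output falls from 14 to 13

AVC = 166 - 36Q + 2Q^2, minimized at Q = 9 where min AVC = ¥4. MC = 166 - 72Q + 6Q^2.
With P = ¥334 above the shutdown price, P = MC gives Q = 14.
At P = ¥244 ≥ min AVC, set P = MC: Q = 13. The firm stays open but cuts output.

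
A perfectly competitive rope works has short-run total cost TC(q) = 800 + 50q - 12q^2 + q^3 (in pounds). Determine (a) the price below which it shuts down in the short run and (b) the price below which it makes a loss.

AVC = 50 - 12q + q^2; minimized at q = 6, giving min AVC = £14. That is the shutdown price.
ATC = 800/q + 50 - 12q + q^2. Setting dATC/dq = −800/q^2 − 12 + 2q = 0 gives q = 10 (since 2·10^3 − 12·10^2 = 800).
min ATC = 800/10 + 50 − 12·10 + 10^2 = £110. That is the break-even price.
Between these two prices the firm operates at a loss; above £110 it earns a profit.

Shutdown price = £14; break-even price = £110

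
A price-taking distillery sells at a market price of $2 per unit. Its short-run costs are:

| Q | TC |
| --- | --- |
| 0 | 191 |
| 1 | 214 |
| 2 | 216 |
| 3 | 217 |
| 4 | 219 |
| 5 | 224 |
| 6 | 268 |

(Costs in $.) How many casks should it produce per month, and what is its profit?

Compute π = P·Q − TC at each output: Q=0: -191; Q=1: -212; Q=2: -212; Q=3: -211; Q=4: -211; Q=5: -214; Q=6: -256.
Profit is highest at Q = 0. Equivalently, the lowest AVC in the table is 33/5 ≈ $6.60 at Q = 5, and P = $2 falls below it — price never covers variable cost, so the firm shuts down and loses only its fixed cost.

Q = 0 (shut down); profit = -$191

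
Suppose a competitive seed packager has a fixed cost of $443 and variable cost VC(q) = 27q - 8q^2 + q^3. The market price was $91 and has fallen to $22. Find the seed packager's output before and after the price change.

Output falls from 8 to 5

MC = 27 - 16q + 3q^2; the shutdown threshold is min AVC = $11 (at q = 4).
With P = $91 above the shutdown price, P = MC gives q = 8.
At P = $22 ≥ min AVC, set P = MC: q = 5. The firm stays open but cuts output.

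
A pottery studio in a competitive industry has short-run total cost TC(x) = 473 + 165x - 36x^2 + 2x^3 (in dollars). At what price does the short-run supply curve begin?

$3 per unit

The shutdown price is the minimum of AVC. VC = 165x - 36x^2 + 2x^3, so AVC = 165 - 36x + 2x^2.
dAVC/dx = -36 + 4x = 0 gives x = 9. min AVC = 165 - 36·9 + 2·9^2 = 3.
For P < $3 the firm produces nothing.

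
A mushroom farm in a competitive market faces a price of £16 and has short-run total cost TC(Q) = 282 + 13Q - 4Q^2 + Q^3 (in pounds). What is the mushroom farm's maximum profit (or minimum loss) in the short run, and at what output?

AVC = 13 - 4Q + Q^2 has its minimum £9 at Q = 2; price £16 clears that bar, so the firm operates.
MC = 13 - 8Q + 3Q^2. Setting P = MC and taking the root on the rising branch gives Q* = 3.
TR = 16·3 = 48. TC = 282 + 30 = 312. Profit = 48 − 312 = -£264.
By producing, the firm covers all variable cost plus £18 of fixed cost; shutting down would lose the full £282.

Profit = -£264 at Q = 3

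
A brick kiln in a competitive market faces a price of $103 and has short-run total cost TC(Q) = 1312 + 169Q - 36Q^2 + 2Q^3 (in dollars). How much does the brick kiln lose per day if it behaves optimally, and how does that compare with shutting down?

AVC = 169 - 36Q + 2Q^2 has its minimum $7 at Q = 9; price $103 clears that bar, so the firm operates.
MC = 169 - 72Q + 6Q^2. Setting P = MC and taking the root on the rising branch gives Q* = 11.
TR = 103·11 = 1133. TC = 1312 + 165 = 1477. Profit = 1133 − 1477 = -$344.
By producing, the firm covers all variable cost plus $968 of fixed cost; shutting down would lose the full $1312.

Profit = -$344 at Q = 11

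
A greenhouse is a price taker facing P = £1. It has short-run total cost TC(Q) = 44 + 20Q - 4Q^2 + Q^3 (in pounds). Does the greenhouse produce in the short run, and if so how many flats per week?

Shut down

Strip out fixed cost: VC = 20Q - 4Q^2 + Q^3. Then AVC = 20 - 4Q + Q^2 and MC = 20 - 8Q + 3Q^2.
AVC hits its minimum where MC = AVC, at Q = 2, giving min AVC = 20 - 4·2 + 2^2 = £16.
Since P = £1 < min AVC = £16, price fails to cover variable cost at any output.
The firm minimizes its loss by shutting down and losing only its fixed cost of £44.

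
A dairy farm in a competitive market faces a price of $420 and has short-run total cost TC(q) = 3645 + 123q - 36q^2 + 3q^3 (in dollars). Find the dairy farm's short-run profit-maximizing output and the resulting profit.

AVC = 123 - 36q + 3q^2 has its minimum $15 at q = 6; price $420 clears that bar, so the firm operates.
With MC = 123 - 72q + 9q^2, P = MC on the upward-sloping part at q* = 11.
TR = 420·11 = 4620. TC = 3645 + 990 = 4635. Profit = 4620 − 4635 = -$15.
That loss of $15 beats the $3645 the firm would lose by shutting down; producing recovers $3630 of fixed cost.

Profit = -$15 at q = 11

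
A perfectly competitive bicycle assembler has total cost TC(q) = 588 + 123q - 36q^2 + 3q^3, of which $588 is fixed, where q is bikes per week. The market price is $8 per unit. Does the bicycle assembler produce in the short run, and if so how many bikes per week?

Shut down

From TC, MC = TC'(q) = 123 - 72q + 9q^2 and AVC = VC/q = 123 - 36q + 3q^2.
The AVC parabola has its vertex at q = 36/6 = 6, where AVC = 123 - 36·6 + 3·6^2 = $15.
Since P = $8 < min AVC = $15, price fails to cover variable cost at any output.
Shutting down limits the loss to fixed cost, $588.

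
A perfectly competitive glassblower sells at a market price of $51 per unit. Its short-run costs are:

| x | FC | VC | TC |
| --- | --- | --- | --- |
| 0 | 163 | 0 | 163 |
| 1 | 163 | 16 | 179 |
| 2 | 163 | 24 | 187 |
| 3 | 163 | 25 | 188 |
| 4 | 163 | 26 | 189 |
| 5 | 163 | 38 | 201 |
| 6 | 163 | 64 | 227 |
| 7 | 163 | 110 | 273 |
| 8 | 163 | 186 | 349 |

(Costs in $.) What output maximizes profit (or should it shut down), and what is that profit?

Profit at each row (π = 51x − TC): x=0: -163; x=1: -128; x=2: -85; x=3: -35; x=4: 15; x=5: 54; x=6: 79; x=7: 84; x=8: 59.
Profit is maximized at x = 7. AVC there is 110/7 = $15.71 ≤ P, so producing beats shutting down (which would give -$163).

x = 7; profit = $84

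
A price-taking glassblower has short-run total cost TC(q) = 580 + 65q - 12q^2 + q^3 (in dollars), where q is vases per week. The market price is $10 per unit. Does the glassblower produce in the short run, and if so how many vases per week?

Variable cost is VC = 65q - 12q^2 + q^3, so AVC = VC/q = 65 - 12q + q^2 and MC = dTC/dq = 65 - 24q + 3q^2.
The AVC parabola has its vertex at q = 12/2 = 6, where AVC = 65 - 12·6 + 6^2 = $29.
Since P = $10 < min AVC = $29, price fails to cover variable cost at any output.
The firm minimizes its loss by shutting down and losing only its fixed cost of $580.

Shut down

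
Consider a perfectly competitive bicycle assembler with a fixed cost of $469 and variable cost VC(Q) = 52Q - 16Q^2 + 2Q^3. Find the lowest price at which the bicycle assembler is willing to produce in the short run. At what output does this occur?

$20 per unit, at Q = 4

The shutdown price is the minimum of AVC. VC = 52Q - 16Q^2 + 2Q^3, so AVC = 52 - 16Q + 2Q^2.
At the minimum of AVC, MC = AVC. MC = 52 - 32Q + 6Q^2; setting MC = AVC gives 4Q^2 - 16Q = 0, so Q = 4. min AVC = 20.
The firm shuts down for any P below $20.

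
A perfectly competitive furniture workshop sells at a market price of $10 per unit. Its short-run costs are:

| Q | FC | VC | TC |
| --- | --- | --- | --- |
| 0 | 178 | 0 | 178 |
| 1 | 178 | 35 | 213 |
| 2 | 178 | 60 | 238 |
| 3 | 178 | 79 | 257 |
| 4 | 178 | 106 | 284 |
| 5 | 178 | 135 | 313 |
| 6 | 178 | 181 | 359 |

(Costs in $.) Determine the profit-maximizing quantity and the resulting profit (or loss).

Q = 0 (shut down); profit = -$178

Profit at each row (π = 10Q − TC): Q=0: -178; Q=1: -203; Q=2: -218; Q=3: -227; Q=4: -244; Q=5: -263; Q=6: -299.
Profit is highest at Q = 0. Equivalently, the lowest AVC in the table is 79/3 ≈ $26.33 at Q = 3, and P = $10 falls below it — price never covers variable cost, so the firm shuts down and loses only its fixed cost.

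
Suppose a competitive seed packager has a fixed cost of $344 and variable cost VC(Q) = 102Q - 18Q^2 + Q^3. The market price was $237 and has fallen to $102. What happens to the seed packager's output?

Output falls from 15 to 12

AVC = 102 - 18Q + Q^2, minimized at Q = 9 where min AVC = $21. MC = 102 - 36Q + 3Q^2.
At P = $237 ≥ min AVC, set P = MC on the rising branch: Q = 15.
At P = $102 ≥ min AVC, set P = MC: Q = 12. The firm stays open but cuts output.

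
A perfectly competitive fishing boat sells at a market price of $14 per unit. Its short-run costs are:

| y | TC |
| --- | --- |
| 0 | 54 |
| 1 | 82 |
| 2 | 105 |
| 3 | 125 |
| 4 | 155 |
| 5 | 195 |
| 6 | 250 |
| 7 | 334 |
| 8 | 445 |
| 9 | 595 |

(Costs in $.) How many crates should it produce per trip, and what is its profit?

y = 0 (shut down); profit = -$54

Profit at each row (π = 14y − TC): y=0: -54; y=1: -68; y=2: -77; y=3: -83; y=4: -99; y=5: -125; y=6: -166; y=7: -236; y=8: -333; y=9: -469.
Profit is highest at y = 0. Equivalently, the lowest AVC in the table is 71/3 ≈ $23.67 at y = 3, and P = $14 falls below it — price never covers variable cost, so the firm shuts down and loses only its fixed cost.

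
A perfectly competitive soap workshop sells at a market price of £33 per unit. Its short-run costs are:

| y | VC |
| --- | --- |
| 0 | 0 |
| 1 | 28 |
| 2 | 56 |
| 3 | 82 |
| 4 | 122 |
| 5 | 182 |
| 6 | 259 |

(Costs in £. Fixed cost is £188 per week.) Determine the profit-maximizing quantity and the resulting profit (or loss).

y = 3; profit = -£171

Profit at each row (π = 33y − TC): y=0: -188; y=1: -183; y=2: -178; y=3: -171; y=4: -178; y=5: -205; y=6: -249.
Profit is maximized at y = 3. AVC there is 82/3 = £27.33 ≤ P, so producing beats shutting down (which would give -£188).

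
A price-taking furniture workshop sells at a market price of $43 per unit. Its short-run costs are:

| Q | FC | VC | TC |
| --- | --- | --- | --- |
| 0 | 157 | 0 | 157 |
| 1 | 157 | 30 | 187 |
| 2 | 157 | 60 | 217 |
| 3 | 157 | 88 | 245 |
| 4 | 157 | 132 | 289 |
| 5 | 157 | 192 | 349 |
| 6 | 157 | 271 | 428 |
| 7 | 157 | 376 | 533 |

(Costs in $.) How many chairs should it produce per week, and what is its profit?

Q = 3; profit = -$116

Compute π = P·Q − TC at each output: Q=0: -157; Q=1: -144; Q=2: -131; Q=3: -116; Q=4: -117; Q=5: -134; Q=6: -170; Q=7: -232.
Profit is maximized at Q = 3. AVC there is 88/3 = $29.33 ≤ P, so producing beats shutting down (which would give -$157).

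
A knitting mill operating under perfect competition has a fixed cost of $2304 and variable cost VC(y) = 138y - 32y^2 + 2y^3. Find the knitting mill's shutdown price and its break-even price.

Shutdown price = min AVC. AVC = 138 - 32y + 2y^2, with vertex at y = 8 and minimum $10.
ATC = 2304/y + 138 - 32y + 2y^2. Setting dATC/dy = −2304/y^2 − 32 + 4y = 0 gives y = 12 (since 4·12^3 − 32·12^2 = 2304).
min ATC = 2304/12 + 138 − 32·12 + 2·12^2 = $234. That is the break-even price.
For $10 ≤ P < $234 the firm produces at a loss; below $10 it shuts down.

Shutdown price = $10; break-even price = $234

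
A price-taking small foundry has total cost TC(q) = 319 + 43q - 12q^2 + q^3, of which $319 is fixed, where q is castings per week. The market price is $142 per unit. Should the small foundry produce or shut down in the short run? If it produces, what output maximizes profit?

Produce at q = 11

Variable cost is VC = 43q - 12q^2 + q^3, so AVC = VC/q = 43 - 12q + q^2 and MC = dTC/dq = 43 - 24q + 3q^2.
The AVC parabola has its vertex at q = 12/2 = 6, where AVC = 43 - 12·6 + 6^2 = $7.
Because $142 ≥ $7, revenue can cover variable cost; the firm operates.
P = MC gives -99 - 24q + 3q^2 = 0, with roots -3 and 11. Take the larger (rising MC): q* = 11.
Check: AVC at q = 11 is $32 ≤ P, so revenue covers variable cost.
Profit = P·q − TC = 142·11 − 671 = $891.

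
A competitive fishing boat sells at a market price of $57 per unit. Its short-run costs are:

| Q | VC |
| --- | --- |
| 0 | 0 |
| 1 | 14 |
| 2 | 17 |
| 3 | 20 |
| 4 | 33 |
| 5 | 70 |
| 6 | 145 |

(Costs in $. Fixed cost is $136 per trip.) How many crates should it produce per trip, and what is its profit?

Compute π = P·Q − TC at each output: Q=0: -136; Q=1: -93; Q=2: -39; Q=3: 15; Q=4: 59; Q=5: 79; Q=6: 61.
Profit is maximized at Q = 5. AVC there is 70/5 = $14 ≤ P, so producing beats shutting down (which would give -$136).

Q = 5; profit = $79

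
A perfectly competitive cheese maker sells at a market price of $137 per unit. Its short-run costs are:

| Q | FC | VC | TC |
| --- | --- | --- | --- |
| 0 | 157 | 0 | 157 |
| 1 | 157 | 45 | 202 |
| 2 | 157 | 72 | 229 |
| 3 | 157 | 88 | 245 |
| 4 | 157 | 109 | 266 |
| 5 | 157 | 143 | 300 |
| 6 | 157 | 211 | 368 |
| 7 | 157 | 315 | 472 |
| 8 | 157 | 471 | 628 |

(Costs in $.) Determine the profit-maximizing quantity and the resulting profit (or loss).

Q = 7; profit = $487

Compute π = P·Q − TC at each output: Q=0: -157; Q=1: -65; Q=2: 45; Q=3: 166; Q=4: 282; Q=5: 385; Q=6: 454; Q=7: 487; Q=8: 468.
Profit is maximized at Q = 7. AVC there is 315/7 = $45 ≤ P, so producing beats shutting down (which would give -$157).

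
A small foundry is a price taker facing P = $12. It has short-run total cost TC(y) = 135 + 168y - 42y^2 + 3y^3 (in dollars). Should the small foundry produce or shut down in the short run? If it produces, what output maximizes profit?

Variable cost is VC = 168y - 42y^2 + 3y^3, so AVC = VC/y = 168 - 42y + 3y^2 and MC = dTC/dy = 168 - 84y + 9y^2.
AVC hits its minimum where MC = AVC, at y = 7, giving min AVC = 168 - 42·7 + 3·7^2 = $21.
P = $12 lies below min AVC = $21; no output level covers variable cost.
The firm minimizes its loss by shutting down and losing only its fixed cost of $135.

Shut down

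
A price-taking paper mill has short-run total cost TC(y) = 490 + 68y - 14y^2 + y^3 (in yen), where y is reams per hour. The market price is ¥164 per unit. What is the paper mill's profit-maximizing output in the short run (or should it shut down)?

Produce at y = 12

Variable cost is VC = 68y - 14y^2 + y^3, so AVC = VC/y = 68 - 14y + y^2 and MC = dTC/dy = 68 - 28y + 3y^2.
AVC is minimized where dAVC/dy = -14 + 2y = 0, at y = 7; min AVC = 68 - 14·7 + 7^2 = ¥19.
P = ¥164 exceeds min AVC = ¥19, so the firm stays open.
P = MC gives -96 - 28y + 3y^2 = 0, with roots -8/3 and 12. Take the larger (rising MC): y* = 12.
Check: AVC at y = 12 is ¥44 ≤ P, so revenue covers variable cost.
Profit = P·y − TC = 164·12 − 1018 = ¥950.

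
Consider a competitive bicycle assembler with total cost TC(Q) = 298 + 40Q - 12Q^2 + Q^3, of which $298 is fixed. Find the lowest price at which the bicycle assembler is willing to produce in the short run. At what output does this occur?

The firm shuts down when price falls below the minimum of average variable cost. AVC = VC/Q = 40 - 12Q + Q^2.
At the minimum of AVC, MC = AVC. MC = 40 - 24Q + 3Q^2; setting MC = AVC gives 2Q^2 - 12Q = 0, so Q = 6. min AVC = 4.
The firm shuts down for any P below $4.

$4 per unit, at Q = 6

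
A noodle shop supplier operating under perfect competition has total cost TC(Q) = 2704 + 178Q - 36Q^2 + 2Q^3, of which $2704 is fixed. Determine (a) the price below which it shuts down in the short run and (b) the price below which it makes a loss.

AVC = 178 - 36Q + 2Q^2; minimized at Q = 9, giving min AVC = $16. That is the shutdown price.
ATC = 2704/Q + 178 - 36Q + 2Q^2. Setting dATC/dQ = −2704/Q^2 − 36 + 4Q = 0 gives Q = 13 (since 4·13^3 − 36·13^2 = 2704).
min ATC = 2704/13 + 178 − 36·13 + 2·13^2 = $256. That is the break-even price.
Between these two prices the firm operates at a loss; above $256 it earns a profit.

Shutdown price = $16; break-even price = $256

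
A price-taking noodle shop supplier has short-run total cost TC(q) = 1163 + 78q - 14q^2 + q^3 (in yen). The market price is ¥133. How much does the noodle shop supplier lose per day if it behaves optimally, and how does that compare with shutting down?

AVC = 78 - 14q + q^2 has its minimum ¥29 at q = 7; price ¥133 clears that bar, so the firm operates.
MC = 78 - 28q + 3q^2. Setting P = MC and taking the root on the rising branch gives q* = 11.
TR = 133·11 = 1463. TC = 1163 + 495 = 1658. Profit = 1463 − 1658 = -¥195.
That loss of ¥195 beats the ¥1163 the firm would lose by shutting down; producing recovers ¥968 of fixed cost.

Profit = -¥195 at q = 11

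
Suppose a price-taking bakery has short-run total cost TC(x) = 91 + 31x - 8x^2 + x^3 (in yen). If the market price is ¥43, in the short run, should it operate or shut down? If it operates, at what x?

Variable cost is VC = 31x - 8x^2 + x^3, so AVC = VC/x = 31 - 8x + x^2 and MC = dTC/dx = 31 - 16x + 3x^2.
AVC is minimized where dAVC/dx = -8 + 2x = 0, at x = 4; min AVC = 31 - 8·4 + 4^2 = ¥15.
Since P = ¥43 ≥ min AVC = ¥15, price covers variable cost and the firm should produce.
Solving P = MC: -12 - 16x + 3x^2 = 0 ⇒ x = -2/3 or 6. On the upward-sloping branch, x* = 6.
Check: AVC at x = 6 is ¥19 ≤ P, so revenue covers variable cost.
Profit = P·x − TC = 43·6 − 205 = ¥53.

Produce at x = 6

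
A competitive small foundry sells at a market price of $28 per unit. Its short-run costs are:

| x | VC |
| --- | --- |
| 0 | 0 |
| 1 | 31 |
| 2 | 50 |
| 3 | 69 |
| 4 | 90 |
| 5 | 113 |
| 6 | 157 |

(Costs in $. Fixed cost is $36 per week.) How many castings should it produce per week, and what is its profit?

Profit at each row (π = 28x − TC): x=0: -36; x=1: -39; x=2: -30; x=3: -21; x=4: -14; x=5: -9; x=6: -25.
Profit is maximized at x = 5. AVC there is 113/5 = $22.60 ≤ P, so producing beats shutting down (which would give -$36).

x = 5; profit = -$9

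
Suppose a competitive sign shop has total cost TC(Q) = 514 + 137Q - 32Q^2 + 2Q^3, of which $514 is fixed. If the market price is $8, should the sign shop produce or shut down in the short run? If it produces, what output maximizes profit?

Variable cost is VC = 137Q - 32Q^2 + 2Q^3, so AVC = VC/Q = 137 - 32Q + 2Q^2 and MC = dTC/dQ = 137 - 64Q + 6Q^2.
AVC hits its minimum where MC = AVC, at Q = 8, giving min AVC = 137 - 32·8 + 2·8^2 = $9.
P = $8 lies below min AVC = $9; no output level covers variable cost.
Best response: produce nothing and absorb the $514 fixed cost.

Shut down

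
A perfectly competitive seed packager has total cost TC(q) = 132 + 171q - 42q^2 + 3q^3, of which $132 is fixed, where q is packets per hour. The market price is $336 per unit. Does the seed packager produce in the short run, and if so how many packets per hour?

From TC, MC = TC'(q) = 171 - 84q + 9q^2 and AVC = VC/q = 171 - 42q + 3q^2.
The AVC parabola has its vertex at q = 42/6 = 7, where AVC = 171 - 42·7 + 3·7^2 = $24.
P = $336 exceeds min AVC = $24, so the firm stays open.
Set P = MC: 336 = 171 - 84q + 9q^2 → -165 - 84q + 9q^2 = 0. The roots are q = -5/3 and q = 11; the profit-maximizing output is on the rising part of MC, so q* = 11.
Check: AVC at q = 11 is $72 ≤ P, so revenue covers variable cost.
Profit = P·q − TC = 336·11 − 924 = $2772.

Produce at q = 11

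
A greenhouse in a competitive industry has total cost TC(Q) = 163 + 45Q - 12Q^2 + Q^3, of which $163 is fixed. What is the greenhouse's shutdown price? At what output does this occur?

$9 per unit, at Q = 6

The firm shuts down when price falls below the minimum of average variable cost. AVC = VC/Q = 45 - 12Q + Q^2.
At the minimum of AVC, MC = AVC. MC = 45 - 24Q + 3Q^2; setting MC = AVC gives 2Q^2 - 12Q = 0, so Q = 6. min AVC = 9.
The firm shuts down for any P below $9.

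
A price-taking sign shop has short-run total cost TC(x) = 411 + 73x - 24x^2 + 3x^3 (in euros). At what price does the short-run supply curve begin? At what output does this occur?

Short-run supply begins at min AVC. From VC = 73x - 24x^2 + 3x^3, AVC = 73 - 24x + 3x^2.
dAVC/dx = -24 + 6x = 0 gives x = 4. min AVC = 73 - 24·4 + 3·4^2 = 25.
The firm shuts down for any P below €25.

€25 per unit, at x = 4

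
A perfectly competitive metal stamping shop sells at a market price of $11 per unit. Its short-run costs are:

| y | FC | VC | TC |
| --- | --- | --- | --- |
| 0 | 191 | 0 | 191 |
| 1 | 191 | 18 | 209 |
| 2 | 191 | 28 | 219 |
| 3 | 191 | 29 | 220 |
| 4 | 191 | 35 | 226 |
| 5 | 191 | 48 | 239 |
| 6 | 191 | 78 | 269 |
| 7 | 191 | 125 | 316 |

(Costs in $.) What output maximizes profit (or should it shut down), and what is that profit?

Tabulate TR − TC: y=0: -191; y=1: -198; y=2: -197; y=3: -187; y=4: -182; y=5: -184; y=6: -203; y=7: -239.
Profit is maximized at y = 4. AVC there is 35/4 = $8.75 ≤ P, so producing beats shutting down (which would give -$191).

y = 4; profit = -$182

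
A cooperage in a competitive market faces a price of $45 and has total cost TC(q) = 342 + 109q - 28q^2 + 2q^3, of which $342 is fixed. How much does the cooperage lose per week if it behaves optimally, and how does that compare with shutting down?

Profit = -$86 at q = 8

AVC = 109 - 28q + 2q^2; min AVC = $11 at q = 7. Since P = $45 ≥ min AVC, the firm produces.
With MC = 109 - 56q + 6q^2, P = MC on the upward-sloping part at q* = 8.
TR = 45·8 = 360. TC = 342 + 104 = 446. Profit = 360 − 446 = -$86.
That loss of $86 beats the $342 the firm would lose by shutting down; producing recovers $256 of fixed cost.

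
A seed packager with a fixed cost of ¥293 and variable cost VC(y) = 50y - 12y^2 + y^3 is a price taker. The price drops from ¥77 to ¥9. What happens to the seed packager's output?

Output falls from 9 to 0 (the firm shuts down)

AVC = 50 - 12y + y^2, minimized at y = 6 where min AVC = ¥14. MC = 50 - 24y + 3y^2.
With P = ¥77 above the shutdown price, P = MC gives y = 9.
At P = ¥9 < min AVC = ¥14, price no longer covers variable cost at any output, so the firm shuts down: y = 0.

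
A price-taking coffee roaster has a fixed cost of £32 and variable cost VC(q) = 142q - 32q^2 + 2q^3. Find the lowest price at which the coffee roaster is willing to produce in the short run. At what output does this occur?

The shutdown price is the minimum of AVC. VC = 142q - 32q^2 + 2q^3, so AVC = 142 - 32q + 2q^2.
dAVC/dq = -32 + 4q = 0 gives q = 8. min AVC = 142 - 32·8 + 2·8^2 = 14.
So the shutdown price is £14.

£14 per unit, at q = 8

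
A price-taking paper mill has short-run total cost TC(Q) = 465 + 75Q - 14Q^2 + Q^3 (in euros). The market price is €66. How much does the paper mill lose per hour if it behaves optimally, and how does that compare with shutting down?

AVC = 75 - 14Q + Q^2; min AVC = €26 at Q = 7. Since P = €66 ≥ min AVC, the firm produces.
MC = 75 - 28Q + 3Q^2. Setting P = MC and taking the root on the rising branch gives Q* = 9.
TR = 66·9 = 594. TC = 465 + 270 = 735. Profit = 594 − 735 = -€141.
By producing, the firm covers all variable cost plus €324 of fixed cost; shutting down would lose the full €465.

Profit = -€141 at Q = 9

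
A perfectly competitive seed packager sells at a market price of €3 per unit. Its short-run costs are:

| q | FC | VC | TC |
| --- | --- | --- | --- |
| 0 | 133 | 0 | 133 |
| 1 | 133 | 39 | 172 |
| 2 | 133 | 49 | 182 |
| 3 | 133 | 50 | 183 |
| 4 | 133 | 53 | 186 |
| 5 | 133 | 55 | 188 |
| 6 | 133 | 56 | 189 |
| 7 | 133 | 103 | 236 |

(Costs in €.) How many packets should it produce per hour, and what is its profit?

Tabulate TR − TC: q=0: -133; q=1: -169; q=2: -176; q=3: -174; q=4: -174; q=5: -173; q=6: -171; q=7: -215.
Profit is highest at q = 0. Equivalently, the lowest AVC in the table is 56/6 ≈ €9.33 at q = 6, and P = €3 falls below it — price never covers variable cost, so the firm shuts down and loses only its fixed cost.

q = 0 (shut down); profit = -€133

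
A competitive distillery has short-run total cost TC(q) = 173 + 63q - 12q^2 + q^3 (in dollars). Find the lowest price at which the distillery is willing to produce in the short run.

Short-run supply begins at min AVC. From VC = 63q - 12q^2 + q^3, AVC = 63 - 12q + q^2.
At the minimum of AVC, MC = AVC. MC = 63 - 24q + 3q^2; setting MC = AVC gives 2q^2 - 12q = 0, so q = 6. min AVC = 27.
So the shutdown price is $27.

$27 per unit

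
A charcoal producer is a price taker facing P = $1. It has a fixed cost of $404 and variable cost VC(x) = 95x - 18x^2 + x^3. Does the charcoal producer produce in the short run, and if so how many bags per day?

Shut down

Strip out fixed cost: VC = 95x - 18x^2 + x^3. Then AVC = 95 - 18x + x^2 and MC = 95 - 36x + 3x^2.
AVC hits its minimum where MC = AVC, at x = 9, giving min AVC = 95 - 18·9 + 9^2 = $14.
P = $1 lies below min AVC = $14; no output level covers variable cost.
Best response: produce nothing and absorb the $404 fixed cost.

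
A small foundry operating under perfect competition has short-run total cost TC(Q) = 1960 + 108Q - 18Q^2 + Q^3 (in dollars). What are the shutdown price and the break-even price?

Shutdown price = $27; break-even price = $192

AVC = 108 - 18Q + Q^2; minimized at Q = 9, giving min AVC = $27. That is the shutdown price.
ATC = 1960/Q + 108 - 18Q + Q^2. Setting dATC/dQ = −1960/Q^2 − 18 + 2Q = 0 gives Q = 14 (since 2·14^3 − 18·14^2 = 1960).
min ATC = 1960/14 + 108 − 18·14 + 14^2 = $192. That is the break-even price.
Between these two prices the firm operates at a loss; above $192 it earns a profit.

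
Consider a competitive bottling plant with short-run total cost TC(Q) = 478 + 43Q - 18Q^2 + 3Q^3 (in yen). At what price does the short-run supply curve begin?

The firm shuts down when price falls below the minimum of average variable cost. AVC = VC/Q = 43 - 18Q + 3Q^2.
At the minimum of AVC, MC = AVC. MC = 43 - 36Q + 9Q^2; setting MC = AVC gives 6Q^2 - 18Q = 0, so Q = 3. min AVC = 16.
For P < ¥16 the firm produces nothing.

¥16 per unit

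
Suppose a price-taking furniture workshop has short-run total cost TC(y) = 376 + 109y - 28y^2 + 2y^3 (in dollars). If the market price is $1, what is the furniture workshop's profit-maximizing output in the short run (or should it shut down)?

Shut down

Variable cost is VC = 109y - 28y^2 + 2y^3, so AVC = VC/y = 109 - 28y + 2y^2 and MC = dTC/dy = 109 - 56y + 6y^2.
AVC is minimized where dAVC/dy = -28 + 4y = 0, at y = 7; min AVC = 109 - 28·7 + 2·7^2 = $11.
With P < min AVC ($1 < $11), every unit sold adds to the loss.
Shutting down limits the loss to fixed cost, $376.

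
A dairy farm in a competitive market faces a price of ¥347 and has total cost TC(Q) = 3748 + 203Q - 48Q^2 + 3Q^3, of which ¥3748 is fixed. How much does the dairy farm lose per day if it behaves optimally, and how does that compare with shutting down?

AVC = 203 - 48Q + 3Q^2; min AVC = ¥11 at Q = 8. Since P = ¥347 ≥ min AVC, the firm produces.
With MC = 203 - 96Q + 9Q^2, P = MC on the upward-sloping part at Q* = 12.
TR = 347·12 = 4164. TC = 3748 + 708 = 4456. Profit = 4164 − 4456 = -¥292.
That loss of ¥292 beats the ¥3748 the firm would lose by shutting down; producing recovers ¥3456 of fixed cost.

Profit = -¥292 at Q = 12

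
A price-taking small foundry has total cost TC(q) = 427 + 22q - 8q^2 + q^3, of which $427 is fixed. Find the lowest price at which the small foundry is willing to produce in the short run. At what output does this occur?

The shutdown price is the minimum of AVC. VC = 22q - 8q^2 + q^3, so AVC = 22 - 8q + q^2.
dAVC/dq = -8 + 2q = 0 gives q = 4. min AVC = 22 - 8·4 + 4^2 = 6.
For P < $6 the firm produces nothing.

$6 per unit, at q = 4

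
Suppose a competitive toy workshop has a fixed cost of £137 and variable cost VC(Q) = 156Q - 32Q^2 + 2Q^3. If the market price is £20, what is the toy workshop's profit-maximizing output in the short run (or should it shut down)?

From TC, MC = TC'(Q) = 156 - 64Q + 6Q^2 and AVC = VC/Q = 156 - 32Q + 2Q^2.
The AVC parabola has its vertex at Q = 32/4 = 8, where AVC = 156 - 32·8 + 2·8^2 = £28.
Since P = £20 < min AVC = £28, price fails to cover variable cost at any output.
Best response: produce nothing and absorb the £137 fixed cost.

Shut down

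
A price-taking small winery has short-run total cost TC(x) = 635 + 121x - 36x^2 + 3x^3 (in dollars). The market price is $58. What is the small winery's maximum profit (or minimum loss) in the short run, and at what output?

Profit = -$341 at x = 7

AVC = 121 - 36x + 3x^2; min AVC = $13 at x = 6. Since P = $58 ≥ min AVC, the firm produces.
With MC = 121 - 72x + 9x^2, P = MC on the upward-sloping part at x* = 7.
TR = 58·7 = 406. TC = 635 + 112 = 747. Profit = 406 − 747 = -$341.
Shutting down would mean losing the fixed cost of $635, so operating at a loss of $341 is better by $294.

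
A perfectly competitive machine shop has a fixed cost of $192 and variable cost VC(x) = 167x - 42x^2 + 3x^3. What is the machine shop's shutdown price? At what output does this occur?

The shutdown price is the minimum of AVC. VC = 167x - 42x^2 + 3x^3, so AVC = 167 - 42x + 3x^2.
dAVC/dx = -42 + 6x = 0 gives x = 7. min AVC = 167 - 42·7 + 3·7^2 = 20.
For P < $20 the firm produces nothing.

$20 per unit, at x = 7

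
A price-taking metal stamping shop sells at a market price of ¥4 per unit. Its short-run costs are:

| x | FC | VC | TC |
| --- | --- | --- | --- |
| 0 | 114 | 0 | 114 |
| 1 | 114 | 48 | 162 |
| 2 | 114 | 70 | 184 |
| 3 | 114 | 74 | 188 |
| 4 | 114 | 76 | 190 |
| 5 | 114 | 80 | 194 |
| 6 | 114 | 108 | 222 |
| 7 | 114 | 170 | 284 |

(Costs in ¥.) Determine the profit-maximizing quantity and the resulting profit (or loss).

x = 0 (shut down); profit = -¥114

Tabulate TR − TC: x=0: -114; x=1: -158; x=2: -176; x=3: -176; x=4: -174; x=5: -174; x=6: -198; x=7: -256.
Profit is highest at x = 0. Equivalently, the lowest AVC in the table is 80/5 ≈ ¥16 at x = 5, and P = ¥4 falls below it — price never covers variable cost, so the firm shuts down and loses only its fixed cost.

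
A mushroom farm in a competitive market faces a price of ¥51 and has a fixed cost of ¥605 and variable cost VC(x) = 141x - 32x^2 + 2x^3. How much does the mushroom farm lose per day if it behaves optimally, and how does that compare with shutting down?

Profit = -¥281 at x = 9

AVC = 141 - 32x + 2x^2 has its minimum ¥13 at x = 8; price ¥51 clears that bar, so the firm operates.
With MC = 141 - 64x + 6x^2, P = MC on the upward-sloping part at x* = 9.
TR = 51·9 = 459. TC = 605 + 135 = 740. Profit = 459 − 740 = -¥281.
That loss of ¥281 beats the ¥605 the firm would lose by shutting down; producing recovers ¥324 of fixed cost.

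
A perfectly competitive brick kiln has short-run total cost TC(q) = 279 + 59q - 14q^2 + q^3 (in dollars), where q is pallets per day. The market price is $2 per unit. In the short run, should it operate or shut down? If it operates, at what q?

Shut down

From TC, MC = TC'(q) = 59 - 28q + 3q^2 and AVC = VC/q = 59 - 14q + q^2.
The AVC parabola has its vertex at q = 14/2 = 7, where AVC = 59 - 14·7 + 7^2 = $10.
With P < min AVC ($2 < $10), every unit sold adds to the loss.
Best response: produce nothing and absorb the $279 fixed cost.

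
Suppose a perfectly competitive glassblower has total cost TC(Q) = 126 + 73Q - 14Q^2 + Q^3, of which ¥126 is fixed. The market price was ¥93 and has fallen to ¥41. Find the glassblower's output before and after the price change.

MC = 73 - 28Q + 3Q^2; the shutdown threshold is min AVC = ¥24 (at Q = 7).
At P = ¥93 ≥ min AVC, set P = MC on the rising branch: Q = 10.
At P = ¥41 ≥ min AVC, set P = MC: Q = 8. The firm stays open but cuts output.

Output falls from 10 to 8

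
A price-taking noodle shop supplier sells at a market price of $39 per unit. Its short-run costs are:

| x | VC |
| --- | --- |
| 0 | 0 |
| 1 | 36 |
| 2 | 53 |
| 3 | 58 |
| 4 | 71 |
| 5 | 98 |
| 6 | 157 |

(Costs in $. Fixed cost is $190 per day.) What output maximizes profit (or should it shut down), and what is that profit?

x = 5; profit = -$93

Compute π = P·x − TC at each output: x=0: -190; x=1: -187; x=2: -165; x=3: -131; x=4: -105; x=5: -93; x=6: -113.
Profit is maximized at x = 5. AVC there is 98/5 = $19.60 ≤ P, so producing beats shutting down (which would give -$190).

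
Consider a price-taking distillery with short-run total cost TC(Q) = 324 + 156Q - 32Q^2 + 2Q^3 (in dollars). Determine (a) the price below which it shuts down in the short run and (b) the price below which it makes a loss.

AVC = 156 - 32Q + 2Q^2; minimized at Q = 8, giving min AVC = $28. That is the shutdown price.
ATC = 324/Q + 156 - 32Q + 2Q^2. Setting dATC/dQ = −324/Q^2 − 32 + 4Q = 0 gives Q = 9 (since 4·9^3 − 32·9^2 = 324).
min ATC = 324/9 + 156 − 32·9 + 2·9^2 = $66. That is the break-even price.
For $28 ≤ P < $66 the firm produces at a loss; below $28 it shuts down.

Shutdown price = $28; break-even price = $66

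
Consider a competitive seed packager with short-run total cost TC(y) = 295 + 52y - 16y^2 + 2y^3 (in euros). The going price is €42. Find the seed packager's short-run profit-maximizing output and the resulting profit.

Profit = -€195 at y = 5

AVC = 52 - 16y + 2y^2 has its minimum €20 at y = 4; price €42 clears that bar, so the firm operates.
MC = 52 - 32y + 6y^2. Setting P = MC and taking the root on the rising branch gives y* = 5.
TR = 42·5 = 210. TC = 295 + 110 = 405. Profit = 210 − 405 = -€195.
Shutting down would mean losing the fixed cost of €295, so operating at a loss of €195 is better by €100.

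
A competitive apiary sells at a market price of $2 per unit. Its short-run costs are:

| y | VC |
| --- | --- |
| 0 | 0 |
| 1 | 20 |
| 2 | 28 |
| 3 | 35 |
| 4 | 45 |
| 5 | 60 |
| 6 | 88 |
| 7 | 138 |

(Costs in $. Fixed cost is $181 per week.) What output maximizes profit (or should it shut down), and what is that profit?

y = 0 (shut down); profit = -$181

Compute π = P·y − TC at each output: y=0: -181; y=1: -199; y=2: -205; y=3: -210; y=4: -218; y=5: -231; y=6: -257; y=7: -305.
Profit is highest at y = 0. Equivalently, the lowest AVC in the table is 45/4 ≈ $11.25 at y = 4, and P = $2 falls below it — price never covers variable cost, so the firm shuts down and loses only its fixed cost.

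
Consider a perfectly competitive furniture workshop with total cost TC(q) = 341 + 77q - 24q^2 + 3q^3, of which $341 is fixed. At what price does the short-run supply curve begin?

The shutdown price is the minimum of AVC. VC = 77q - 24q^2 + 3q^3, so AVC = 77 - 24q + 3q^2.
dAVC/dq = -24 + 6q = 0 gives q = 4. min AVC = 77 - 24·4 + 3·4^2 = 29.
So the shutdown price is $29.

$29 per unit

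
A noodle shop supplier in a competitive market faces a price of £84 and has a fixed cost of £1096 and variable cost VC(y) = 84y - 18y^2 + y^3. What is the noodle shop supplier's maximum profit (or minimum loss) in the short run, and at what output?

AVC = 84 - 18y + y^2 has its minimum £3 at y = 9; price £84 clears that bar, so the firm operates.
With MC = 84 - 36y + 3y^2, P = MC on the upward-sloping part at y* = 12.
TR = 84·12 = 1008. TC = 1096 + 144 = 1240. Profit = 1008 − 1240 = -£232.
By producing, the firm covers all variable cost plus £864 of fixed cost; shutting down would lose the full £1096.

Profit = -£232 at y = 12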